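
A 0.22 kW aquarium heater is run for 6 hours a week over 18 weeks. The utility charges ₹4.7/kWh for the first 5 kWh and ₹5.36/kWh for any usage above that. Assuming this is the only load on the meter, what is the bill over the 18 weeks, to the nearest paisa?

₹124.05

Runtime = 6 h/week × 18 weeks = 108 h
Energy = 0.22 kW × 108 h = 23.76 kWh
Tier 1 (0–5 kWh): 5 × ₹4.7 = ₹23.5
Above 5 kWh: 18.76 × ₹5.36 = ₹100.5536
Bill = ₹124.05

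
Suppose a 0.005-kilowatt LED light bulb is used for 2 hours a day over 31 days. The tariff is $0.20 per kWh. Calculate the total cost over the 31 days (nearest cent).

$0.06

Runtime = 2 h/day × 31 days = 62 h
Energy = 0.005 kW × 62 h = 0.31 kWh
Cost = 0.31 kWh × $0.20/kWh = $0.06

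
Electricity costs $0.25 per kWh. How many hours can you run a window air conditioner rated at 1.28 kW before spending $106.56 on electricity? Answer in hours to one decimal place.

333.0 h

Energy available = $106.56 ÷ $0.25/kWh = 426.24 kWh
Hours = 426.24 kWh ÷ 1.28 kW = 333.0 h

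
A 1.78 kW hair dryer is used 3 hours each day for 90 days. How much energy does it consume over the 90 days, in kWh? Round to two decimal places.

Runtime = 3 h/day × 90 days = 270 h
Energy = 1.78 kW × 270 h = 480.6 kWh

480.60 kWh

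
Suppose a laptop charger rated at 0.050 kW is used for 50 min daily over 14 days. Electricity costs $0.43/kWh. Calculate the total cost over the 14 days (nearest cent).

Runtime = 50 min × 14 = 700 min = 11.666666… h
Energy = 0.05 kW × 11.666666… h = 0.583333… kWh
Cost = 0.583333… kWh × $0.43/kWh = $0.25

$0.25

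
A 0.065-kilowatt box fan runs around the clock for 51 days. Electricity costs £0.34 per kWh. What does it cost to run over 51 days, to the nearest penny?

Runtime = 24 h × 51 = 1224 h
Energy = 0.065 kW × 1224 h = 79.56 kWh
Cost = 79.56 kWh × £0.34/kWh = £27.05

£27.05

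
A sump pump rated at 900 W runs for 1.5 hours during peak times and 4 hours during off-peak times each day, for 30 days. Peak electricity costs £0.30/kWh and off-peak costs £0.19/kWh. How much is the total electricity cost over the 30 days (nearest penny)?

£32.67

Peak energy = 0.9 kW × 1.5 h × 30 = 40.5 kWh
Off-peak energy = 0.9 kW × 4 h × 30 = 108 kWh
Cost = 40.5 × £0.30 + 108 × £0.19 = £12.15 + £20.52 = £32.67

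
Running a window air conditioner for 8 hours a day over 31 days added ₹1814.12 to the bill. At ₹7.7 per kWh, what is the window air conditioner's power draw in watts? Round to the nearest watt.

Energy = ₹1814.12 ÷ ₹7.7/kWh = 235.6 kWh
Runtime = 8 h/day × 31 days = 248 h
Power = 235.6 kWh ÷ 248 h = 0.95 kW = 950 W

950 W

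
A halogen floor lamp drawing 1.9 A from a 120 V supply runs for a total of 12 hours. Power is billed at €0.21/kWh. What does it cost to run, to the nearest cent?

€0.57

Power = 1.9 A × 120 V = 228 W = 0.228 kW
Energy = 0.228 kW × 12 h = 2.736 kWh
Cost = 2.736 kWh × €0.21/kWh = €0.57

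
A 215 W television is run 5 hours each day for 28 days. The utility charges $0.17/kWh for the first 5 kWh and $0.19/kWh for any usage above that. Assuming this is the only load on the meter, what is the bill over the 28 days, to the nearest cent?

$5.62

Runtime = 5 h/day × 28 days = 140 h
Energy = 0.215 kW × 140 h = 30.1 kWh
Tier 1 (0–5 kWh): 5 × $0.17 = $0.85
Above 5 kWh: 25.1 × $0.19 = $4.769
Bill = $5.62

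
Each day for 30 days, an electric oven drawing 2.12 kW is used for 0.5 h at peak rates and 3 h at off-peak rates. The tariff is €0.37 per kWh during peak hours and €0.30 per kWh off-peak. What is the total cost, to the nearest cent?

€69.01

Peak energy = 2.12 kW × 0.5 h × 30 = 31.8 kWh
Off-peak energy = 2.12 kW × 3 h × 30 = 190.8 kWh
Cost = 31.8 × €0.37 + 190.8 × €0.30 = €11.766 + €57.24 = €69.01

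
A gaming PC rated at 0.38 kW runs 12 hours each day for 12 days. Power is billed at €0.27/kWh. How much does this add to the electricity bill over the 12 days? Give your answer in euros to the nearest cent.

Runtime = 12 h/day × 12 days = 144 h
Energy = 0.38 kW × 144 h = 54.72 kWh
Cost = 54.72 kWh × €0.27/kWh = €14.77

€14.77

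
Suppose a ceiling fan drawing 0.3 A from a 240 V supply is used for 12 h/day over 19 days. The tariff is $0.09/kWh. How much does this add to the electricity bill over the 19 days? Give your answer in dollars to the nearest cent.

Power = 0.3 A × 240 V = 72 W = 0.072 kW
Runtime = 12 h/day × 19 days = 228 h
Energy = 0.072 kW × 228 h = 16.416 kWh
Cost = 16.416 kWh × $0.09/kWh = $1.48

$1.48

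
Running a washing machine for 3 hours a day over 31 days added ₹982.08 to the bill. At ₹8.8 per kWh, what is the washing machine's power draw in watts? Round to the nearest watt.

1200 W

Energy = ₹982.08 ÷ ₹8.8/kWh = 111.6 kWh
Runtime = 3 h/day × 31 days = 93 h
Power = 111.6 kWh ÷ 93 h = 1.2 kW = 1200 W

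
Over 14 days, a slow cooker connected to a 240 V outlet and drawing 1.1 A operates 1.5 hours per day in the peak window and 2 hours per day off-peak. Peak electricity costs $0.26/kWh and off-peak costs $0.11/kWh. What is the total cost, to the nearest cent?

Power = 1.1 A × 240 V = 264 W = 0.264 kW
Peak energy = 0.264 kW × 1.5 h × 14 = 5.544 kWh
Off-peak energy = 0.264 kW × 2 h × 14 = 7.392 kWh
Cost = 5.544 × $0.26 + 7.392 × $0.11 = $1.44144 + $0.81312 = $2.25

$2.25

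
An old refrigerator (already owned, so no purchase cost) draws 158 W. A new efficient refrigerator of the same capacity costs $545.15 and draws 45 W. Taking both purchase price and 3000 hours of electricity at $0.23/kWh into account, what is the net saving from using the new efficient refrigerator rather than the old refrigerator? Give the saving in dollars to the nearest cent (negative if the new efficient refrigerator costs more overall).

-$467.18

old refrigerator: $0.00 + (158/1000) kW × 3000 h × $0.23 = $0.00 + $109.02 = $109.02
new efficient refrigerator: $545.15 + (45/1000) kW × 3000 h × $0.23 = $545.15 + $31.05 = $576.2
Saving = $109.02 − $576.2 = −$467.18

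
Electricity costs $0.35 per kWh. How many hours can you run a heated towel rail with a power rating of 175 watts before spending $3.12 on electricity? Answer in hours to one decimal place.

Energy available = $3.12 ÷ $0.35/kWh = 8.9143 kWh
Hours = 8.9143 kWh ÷ 0.175 kW = 50.9 h

50.9 h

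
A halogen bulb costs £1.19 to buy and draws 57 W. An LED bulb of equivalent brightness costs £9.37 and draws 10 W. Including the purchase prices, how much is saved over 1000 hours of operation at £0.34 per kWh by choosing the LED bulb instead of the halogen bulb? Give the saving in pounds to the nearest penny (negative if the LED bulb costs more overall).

£7.80

halogen bulb: £1.19 + (57/1000) kW × 1000 h × £0.34 = £1.19 + £19.38 = £20.57
LED bulb: £9.37 + (10/1000) kW × 1000 h × £0.34 = £9.37 + £3.4 = £12.77
Saving = £20.57 − £12.77 = £7.8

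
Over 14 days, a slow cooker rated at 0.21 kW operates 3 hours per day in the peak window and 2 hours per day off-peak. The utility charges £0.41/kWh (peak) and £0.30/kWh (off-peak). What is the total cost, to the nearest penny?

£5.38

Peak energy = 0.21 kW × 3 h × 14 = 8.82 kWh
Off-peak energy = 0.21 kW × 2 h × 14 = 5.88 kWh
Cost = 8.82 × £0.41 + 5.88 × £0.30 = £3.6162 + £1.764 = £5.38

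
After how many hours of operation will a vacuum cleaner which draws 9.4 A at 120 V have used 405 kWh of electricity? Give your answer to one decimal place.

Power = 9.4 A × 120 V = 1128 W = 1.128 kW
Hours = 405 kWh ÷ 1.128 kW = 359.0 h

359.0 h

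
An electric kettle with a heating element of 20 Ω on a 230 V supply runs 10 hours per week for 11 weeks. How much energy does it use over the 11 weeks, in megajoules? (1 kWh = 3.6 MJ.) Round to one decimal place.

1047.4 MJ

Power = V²/R = 230²/20 = 2645 W = 2.645 kW
Runtime = 10 h/week × 11 weeks = 110 h
Energy = 2.645 kW × 110 h = 290.95 kWh
= 290.95 × 3.6 MJ = 1047.4 MJ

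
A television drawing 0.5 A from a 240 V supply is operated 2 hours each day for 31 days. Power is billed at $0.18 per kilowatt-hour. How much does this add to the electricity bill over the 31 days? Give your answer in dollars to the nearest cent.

Power = 0.5 A × 240 V = 120 W = 0.12 kW
Runtime = 2 h/day × 31 days = 62 h
Energy = 0.12 kW × 62 h = 7.44 kWh
Cost = 7.44 kWh × $0.18/kWh = $1.34

$1.34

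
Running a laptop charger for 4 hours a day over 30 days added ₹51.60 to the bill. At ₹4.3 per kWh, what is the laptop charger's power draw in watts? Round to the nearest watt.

Energy = ₹51.60 ÷ ₹4.3/kWh = 12 kWh
Runtime = 4 h/day × 30 days = 120 h
Power = 12 kWh ÷ 120 h = 0.1 kW = 100 W

100 W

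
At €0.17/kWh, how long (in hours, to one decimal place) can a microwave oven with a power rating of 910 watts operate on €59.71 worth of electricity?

Energy available = €59.71 ÷ €0.17/kWh = 351.2353 kWh
Hours = 351.2353 kWh ÷ 0.91 kW = 386.0 h

386.0 h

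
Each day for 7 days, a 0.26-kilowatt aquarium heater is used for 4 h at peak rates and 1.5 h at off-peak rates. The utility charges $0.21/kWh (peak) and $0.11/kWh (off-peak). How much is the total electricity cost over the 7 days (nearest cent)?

Peak energy = 0.26 kW × 4 h × 7 = 7.28 kWh
Off-peak energy = 0.26 kW × 1.5 h × 7 = 2.73 kWh
Cost = 7.28 × $0.21 + 2.73 × $0.11 = $1.5288 + $0.3003 = $1.83

$1.83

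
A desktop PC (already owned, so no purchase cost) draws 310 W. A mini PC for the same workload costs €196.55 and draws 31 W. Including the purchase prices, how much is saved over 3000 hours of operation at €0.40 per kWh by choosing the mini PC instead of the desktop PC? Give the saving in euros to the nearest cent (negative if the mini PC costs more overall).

€138.25

desktop PC: €0.00 + (310/1000) kW × 3000 h × €0.40 = €0.00 + €372 = €372
mini PC: €196.55 + (31/1000) kW × 3000 h × €0.40 = €196.55 + €37.2 = €233.75
Saving = €372 − €233.75 = €138.25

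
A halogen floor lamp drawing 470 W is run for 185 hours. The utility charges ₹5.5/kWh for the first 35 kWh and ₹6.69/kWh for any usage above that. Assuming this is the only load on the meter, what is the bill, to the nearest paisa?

Energy = 0.47 kW × 185 h = 86.95 kWh
Tier 1 (0–35 kWh): 35 × ₹5.5 = ₹192.5
Above 35 kWh: 51.95 × ₹6.69 = ₹347.5455
Bill = ₹540.05

₹540.05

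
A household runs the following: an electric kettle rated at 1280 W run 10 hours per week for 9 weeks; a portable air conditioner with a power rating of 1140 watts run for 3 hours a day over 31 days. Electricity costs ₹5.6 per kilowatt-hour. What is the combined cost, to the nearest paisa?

₹1238.83

electric kettle: Runtime = 10 h/week × 9 weeks = 90 h
electric kettle: 1.28 kW × 90 h = 115.2 kWh
portable air conditioner: Runtime = 3 h/day × 31 days = 93 h
portable air conditioner: 1.14 kW × 93 h = 106.02 kWh
Total energy = 221.22 kWh
Cost = 221.22 × ₹5.6 = ₹1238.83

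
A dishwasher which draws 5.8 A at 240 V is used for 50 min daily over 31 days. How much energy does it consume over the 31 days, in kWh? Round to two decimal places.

Power = 5.8 A × 240 V = 1392 W = 1.392 kW
Runtime = 50 min × 31 = 1550 min = 25.833333… h
Energy = 1.392 kW × 25.833333… h = 35.96 kWh

35.96 kWh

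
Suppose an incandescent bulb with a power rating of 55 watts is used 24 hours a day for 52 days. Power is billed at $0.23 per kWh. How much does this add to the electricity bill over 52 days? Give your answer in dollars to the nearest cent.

$15.79

Runtime = 24 h × 52 = 1248 h
Energy = 0.055 kW × 1248 h = 68.64 kWh
Cost = 68.64 kWh × $0.23/kWh = $15.79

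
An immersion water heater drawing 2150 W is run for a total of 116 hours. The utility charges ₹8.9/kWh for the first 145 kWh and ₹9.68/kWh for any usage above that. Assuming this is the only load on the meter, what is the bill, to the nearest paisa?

₹2301.09

Energy = 2.15 kW × 116 h = 249.4 kWh
Tier 1 (0–145 kWh): 145 × ₹8.9 = ₹1290.5
Above 145 kWh: 104.4 × ₹9.68 = ₹1010.592
Bill = ₹2301.09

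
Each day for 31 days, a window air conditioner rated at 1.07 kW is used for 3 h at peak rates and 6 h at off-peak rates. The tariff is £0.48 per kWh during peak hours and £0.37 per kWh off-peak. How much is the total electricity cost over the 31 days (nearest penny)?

Peak energy = 1.07 kW × 3 h × 31 = 99.51 kWh
Off-peak energy = 1.07 kW × 6 h × 31 = 199.02 kWh
Cost = 99.51 × £0.48 + 199.02 × £0.37 = £47.7648 + £73.6374 = £121.40

£121.40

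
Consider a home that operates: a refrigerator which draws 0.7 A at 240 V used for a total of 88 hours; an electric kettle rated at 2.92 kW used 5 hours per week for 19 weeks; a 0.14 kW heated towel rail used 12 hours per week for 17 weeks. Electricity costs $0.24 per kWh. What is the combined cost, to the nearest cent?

refrigerator: Power = 0.7 A × 240 V = 168 W = 0.168 kW
refrigerator: 0.168 kW × 88 h = 14.784 kWh
electric kettle: Runtime = 5 h/week × 19 weeks = 95 h
electric kettle: 2.92 kW × 95 h = 277.4 kWh
heated towel rail: Runtime = 12 h/week × 17 weeks = 204 h
heated towel rail: 0.14 kW × 204 h = 28.56 kWh
Total energy = 320.744 kWh
Cost = 320.744 × $0.24 = $76.98

$76.98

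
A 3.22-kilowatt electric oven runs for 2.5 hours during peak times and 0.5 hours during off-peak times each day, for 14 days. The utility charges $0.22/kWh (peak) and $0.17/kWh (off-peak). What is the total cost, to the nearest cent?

$28.63

Peak energy = 3.22 kW × 2.5 h × 14 = 112.7 kWh
Off-peak energy = 3.22 kW × 0.5 h × 14 = 22.54 kWh
Cost = 112.7 × $0.22 + 22.54 × $0.17 = $24.794 + $3.8318 = $28.63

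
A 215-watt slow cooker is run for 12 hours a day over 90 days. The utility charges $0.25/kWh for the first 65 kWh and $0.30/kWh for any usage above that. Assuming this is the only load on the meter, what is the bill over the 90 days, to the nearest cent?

$66.41

Runtime = 12 h/day × 90 days = 1080 h
Energy = 0.215 kW × 1080 h = 232.2 kWh
Tier 1 (0–65 kWh): 65 × $0.25 = $16.25
Above 65 kWh: 167.2 × $0.30 = $50.16
Bill = $66.41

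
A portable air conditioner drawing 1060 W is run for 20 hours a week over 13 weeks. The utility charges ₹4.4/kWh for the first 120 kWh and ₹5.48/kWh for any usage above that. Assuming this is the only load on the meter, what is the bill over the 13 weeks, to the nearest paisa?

Runtime = 20 h/week × 13 weeks = 260 h
Energy = 1.06 kW × 260 h = 275.6 kWh
Tier 1 (0–120 kWh): 120 × ₹4.4 = ₹528
Above 120 kWh: 155.6 × ₹5.48 = ₹852.688
Bill = ₹1380.69

₹1380.69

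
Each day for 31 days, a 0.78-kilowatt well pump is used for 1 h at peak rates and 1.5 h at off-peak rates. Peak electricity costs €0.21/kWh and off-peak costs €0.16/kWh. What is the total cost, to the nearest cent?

€10.88

Peak energy = 0.78 kW × 1 h × 31 = 24.18 kWh
Off-peak energy = 0.78 kW × 1.5 h × 31 = 36.27 kWh
Cost = 24.18 × €0.21 + 36.27 × €0.16 = €5.0778 + €5.8032 = €10.88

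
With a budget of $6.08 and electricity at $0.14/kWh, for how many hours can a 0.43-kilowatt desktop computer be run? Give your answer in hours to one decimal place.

101.0 h

Energy available = $6.08 ÷ $0.14/kWh = 43.4286 kWh
Hours = 43.4286 kWh ÷ 0.43 kW = 101.0 h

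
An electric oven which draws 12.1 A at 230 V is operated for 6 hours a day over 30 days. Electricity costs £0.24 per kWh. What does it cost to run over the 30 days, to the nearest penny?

£120.23

Power = 12.1 A × 230 V = 2783 W = 2.783 kW
Runtime = 6 h/day × 30 days = 180 h
Energy = 2.783 kW × 180 h = 500.94 kWh
Cost = 500.94 kWh × £0.24/kWh = £120.23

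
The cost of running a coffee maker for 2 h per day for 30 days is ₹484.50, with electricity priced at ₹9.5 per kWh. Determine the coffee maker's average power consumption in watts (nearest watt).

Energy = ₹484.50 ÷ ₹9.5/kWh = 51 kWh
Runtime = 2 h/day × 30 days = 60 h
Power = 51 kWh ÷ 60 h = 0.85 kW = 850 W

850 W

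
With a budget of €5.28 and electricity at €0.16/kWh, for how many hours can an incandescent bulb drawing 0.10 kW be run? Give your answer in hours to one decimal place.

330.0 h

Energy available = €5.28 ÷ €0.16/kWh = 33 kWh
Hours = 33 kWh ÷ 0.1 kW = 330.0 h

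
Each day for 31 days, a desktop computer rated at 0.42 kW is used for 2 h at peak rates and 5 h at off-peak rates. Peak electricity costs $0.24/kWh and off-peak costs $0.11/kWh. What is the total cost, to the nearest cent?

$13.41

Peak energy = 0.42 kW × 2 h × 31 = 26.04 kWh
Off-peak energy = 0.42 kW × 5 h × 31 = 65.1 kWh
Cost = 26.04 × $0.24 + 65.1 × $0.11 = $6.2496 + $7.161 = $13.41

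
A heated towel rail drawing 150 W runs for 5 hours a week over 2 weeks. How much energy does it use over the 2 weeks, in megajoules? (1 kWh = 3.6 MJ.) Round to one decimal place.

5.4 MJ

Runtime = 5 h/week × 2 weeks = 10 h
Energy = 0.15 kW × 10 h = 1.5 kWh
= 1.5 × 3.6 MJ = 5.4 MJ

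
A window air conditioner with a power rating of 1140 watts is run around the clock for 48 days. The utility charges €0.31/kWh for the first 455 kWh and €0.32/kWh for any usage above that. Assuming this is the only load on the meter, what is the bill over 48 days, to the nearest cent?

Runtime = 24 h × 48 = 1152 h
Energy = 1.14 kW × 1152 h = 1313.28 kWh
Tier 1 (0–455 kWh): 455 × €0.31 = €141.05
Above 455 kWh: 858.28 × €0.32 = €274.6496
Bill = €415.70

€415.70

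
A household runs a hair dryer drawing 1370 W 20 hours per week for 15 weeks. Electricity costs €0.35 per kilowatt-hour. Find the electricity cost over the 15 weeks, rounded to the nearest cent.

€143.85

Runtime = 20 h/week × 15 weeks = 300 h
Energy = 1.37 kW × 300 h = 411 kWh
Cost = 411 kWh × €0.35/kWh = €143.85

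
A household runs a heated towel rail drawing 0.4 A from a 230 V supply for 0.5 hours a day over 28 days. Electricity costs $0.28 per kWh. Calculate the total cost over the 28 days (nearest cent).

$0.36

Power = 0.4 A × 230 V = 92 W = 0.092 kW
Runtime = 0.5 h/day × 28 days = 14 h
Energy = 0.092 kW × 14 h = 1.288 kWh
Cost = 1.288 kWh × $0.28/kWh = $0.36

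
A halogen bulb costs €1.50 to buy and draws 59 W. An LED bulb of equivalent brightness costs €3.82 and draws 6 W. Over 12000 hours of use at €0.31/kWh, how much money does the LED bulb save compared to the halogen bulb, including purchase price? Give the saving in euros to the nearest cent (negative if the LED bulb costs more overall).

€194.84

halogen bulb: €1.50 + (59/1000) kW × 12000 h × €0.31 = €1.50 + €219.48 = €220.98
LED bulb: €3.82 + (6/1000) kW × 12000 h × €0.31 = €3.82 + €22.32 = €26.14
Saving = €220.98 − €26.14 = €194.84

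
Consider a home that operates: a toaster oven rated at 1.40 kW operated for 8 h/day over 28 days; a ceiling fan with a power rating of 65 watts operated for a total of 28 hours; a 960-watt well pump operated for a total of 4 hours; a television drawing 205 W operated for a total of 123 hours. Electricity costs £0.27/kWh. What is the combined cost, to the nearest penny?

toaster oven: Runtime = 8 h/day × 28 days = 224 h
toaster oven: 1.4 kW × 224 h = 313.6 kWh
ceiling fan: 0.065 kW × 28 h = 1.82 kWh
well pump: 0.96 kW × 4 h = 3.84 kWh
television: 0.205 kW × 123 h = 25.215 kWh
Total energy = 344.475 kWh
Cost = 344.475 × £0.27 = £93.01

£93.01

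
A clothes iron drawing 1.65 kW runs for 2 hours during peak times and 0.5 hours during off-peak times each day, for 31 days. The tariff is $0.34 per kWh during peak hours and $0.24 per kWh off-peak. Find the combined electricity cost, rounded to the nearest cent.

Peak energy = 1.65 kW × 2 h × 31 = 102.3 kWh
Off-peak energy = 1.65 kW × 0.5 h × 31 = 25.575 kWh
Cost = 102.3 × $0.34 + 25.575 × $0.24 = $34.782 + $6.138 = $40.92

$40.92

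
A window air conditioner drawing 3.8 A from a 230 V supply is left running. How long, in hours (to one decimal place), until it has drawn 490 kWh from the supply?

560.6 h

Power = 3.8 A × 230 V = 874 W = 0.874 kW
Hours = 490 kWh ÷ 0.874 kW = 560.6 h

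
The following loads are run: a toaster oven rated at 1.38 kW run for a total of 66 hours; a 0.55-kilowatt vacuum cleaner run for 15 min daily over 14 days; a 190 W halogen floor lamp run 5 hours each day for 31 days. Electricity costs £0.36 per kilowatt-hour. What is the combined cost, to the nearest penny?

toaster oven: 1.38 kW × 66 h = 91.08 kWh
vacuum cleaner: Runtime = 15 min × 14 = 210 min = 3.5 h
vacuum cleaner: 0.55 kW × 3.5 h = 1.925 kWh
halogen floor lamp: Runtime = 5 h/day × 31 days = 155 h
halogen floor lamp: 0.19 kW × 155 h = 29.45 kWh
Total energy = 122.455 kWh
Cost = 122.455 × £0.36 = £44.08

£44.08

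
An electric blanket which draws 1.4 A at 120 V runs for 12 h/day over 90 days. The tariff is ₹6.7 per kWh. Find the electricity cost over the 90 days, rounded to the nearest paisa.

₹1215.65

Power = 1.4 A × 120 V = 168 W = 0.168 kW
Runtime = 12 h/day × 90 days = 1080 h
Energy = 0.168 kW × 1080 h = 181.44 kWh
Cost = 181.44 kWh × ₹6.7/kWh = ₹1215.65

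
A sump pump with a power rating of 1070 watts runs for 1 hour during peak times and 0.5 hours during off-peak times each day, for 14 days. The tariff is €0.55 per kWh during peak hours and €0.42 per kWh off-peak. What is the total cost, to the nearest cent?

Peak energy = 1.07 kW × 1 h × 14 = 14.98 kWh
Off-peak energy = 1.07 kW × 0.5 h × 14 = 7.49 kWh
Cost = 14.98 × €0.55 + 7.49 × €0.42 = €8.239 + €3.1458 = €11.38

€11.38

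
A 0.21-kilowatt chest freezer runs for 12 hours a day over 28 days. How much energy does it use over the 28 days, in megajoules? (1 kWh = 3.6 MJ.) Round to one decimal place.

254.0 MJ

Runtime = 12 h/day × 28 days = 336 h
Energy = 0.21 kW × 336 h = 70.56 kWh
= 70.56 × 3.6 MJ = 254.0 MJ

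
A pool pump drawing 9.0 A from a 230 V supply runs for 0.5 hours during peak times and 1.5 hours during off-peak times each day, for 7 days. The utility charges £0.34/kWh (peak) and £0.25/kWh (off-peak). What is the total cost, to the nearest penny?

£7.90

Power = 9.0 A × 230 V = 2070 W = 2.07 kW
Peak energy = 2.07 kW × 0.5 h × 7 = 7.245 kWh
Off-peak energy = 2.07 kW × 1.5 h × 7 = 21.735 kWh
Cost = 7.245 × £0.34 + 21.735 × £0.25 = £2.4633 + £5.43375 = £7.90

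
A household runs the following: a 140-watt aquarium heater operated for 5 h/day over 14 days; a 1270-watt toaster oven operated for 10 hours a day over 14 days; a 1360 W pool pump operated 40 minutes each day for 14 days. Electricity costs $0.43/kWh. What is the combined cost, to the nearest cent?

$86.13

aquarium heater: Runtime = 5 h/day × 14 days = 70 h
aquarium heater: 0.14 kW × 70 h = 9.8 kWh
toaster oven: Runtime = 10 h/day × 14 days = 140 h
toaster oven: 1.27 kW × 140 h = 177.8 kWh
pool pump: Runtime = 40 min × 14 = 560 min = 9.333333… h
pool pump: 1.36 kW × 9.333333… h = 12.693333… kWh
Total energy = 200.293333… kWh
Cost = 200.293333… × $0.43 = $86.13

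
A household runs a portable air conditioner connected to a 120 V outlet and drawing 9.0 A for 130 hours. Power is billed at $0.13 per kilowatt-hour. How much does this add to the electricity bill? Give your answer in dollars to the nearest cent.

Power = 9.0 A × 120 V = 1080 W = 1.08 kW
Energy = 1.08 kW × 130 h = 140.4 kWh
Cost = 140.4 kWh × $0.13/kWh = $18.25

$18.25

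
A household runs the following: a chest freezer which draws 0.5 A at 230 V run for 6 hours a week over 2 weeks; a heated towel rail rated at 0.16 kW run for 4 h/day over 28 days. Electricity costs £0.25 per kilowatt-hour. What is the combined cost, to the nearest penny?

£4.83

chest freezer: Power = 0.5 A × 230 V = 115 W = 0.115 kW
chest freezer: Runtime = 6 h/week × 2 weeks = 12 h
chest freezer: 0.115 kW × 12 h = 1.38 kWh
heated towel rail: Runtime = 4 h/day × 28 days = 112 h
heated towel rail: 0.16 kW × 112 h = 17.92 kWh
Total energy = 19.3 kWh
Cost = 19.3 × £0.25 = £4.83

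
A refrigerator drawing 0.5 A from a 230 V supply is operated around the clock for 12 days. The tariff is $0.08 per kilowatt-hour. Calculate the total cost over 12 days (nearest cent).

$2.65

Power = 0.5 A × 230 V = 115 W = 0.115 kW
Runtime = 24 h × 12 = 288 h
Energy = 0.115 kW × 288 h = 33.12 kWh
Cost = 33.12 kWh × $0.08/kWh = $2.65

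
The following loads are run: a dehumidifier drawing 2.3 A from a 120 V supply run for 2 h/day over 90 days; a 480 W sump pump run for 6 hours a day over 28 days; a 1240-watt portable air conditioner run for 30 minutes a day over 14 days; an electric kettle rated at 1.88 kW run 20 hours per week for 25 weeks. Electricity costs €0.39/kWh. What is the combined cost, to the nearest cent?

€420.81

dehumidifier: Power = 2.3 A × 120 V = 276 W = 0.276 kW
dehumidifier: Runtime = 2 h/day × 90 days = 180 h
dehumidifier: 0.276 kW × 180 h = 49.68 kWh
sump pump: Runtime = 6 h/day × 28 days = 168 h
sump pump: 0.48 kW × 168 h = 80.64 kWh
portable air conditioner: Runtime = 30 min × 14 = 420 min = 7 h
portable air conditioner: 1.24 kW × 7 h = 8.68 kWh
electric kettle: Runtime = 20 h/week × 25 weeks = 500 h
electric kettle: 1.88 kW × 500 h = 940 kWh
Total energy = 1079 kWh
Cost = 1079 × €0.39 = €420.81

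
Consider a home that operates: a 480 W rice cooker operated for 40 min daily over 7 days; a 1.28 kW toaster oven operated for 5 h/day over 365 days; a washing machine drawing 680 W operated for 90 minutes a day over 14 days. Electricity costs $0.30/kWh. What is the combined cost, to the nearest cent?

$705.76

rice cooker: Runtime = 40 min × 7 = 280 min = 4.666666… h
rice cooker: 0.48 kW × 4.666666… h = 2.24 kWh
toaster oven: Runtime = 5 h/day × 365 days = 1825 h
toaster oven: 1.28 kW × 1825 h = 2336 kWh
washing machine: Runtime = 90 min × 14 = 1260 min = 21 h
washing machine: 0.68 kW × 21 h = 14.28 kWh
Total energy = 2352.52 kWh
Cost = 2352.52 × $0.30 = $705.76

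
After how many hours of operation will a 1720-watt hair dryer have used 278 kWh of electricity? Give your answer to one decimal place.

161.6 h

Hours = 278 kWh ÷ 1.72 kW = 161.6 h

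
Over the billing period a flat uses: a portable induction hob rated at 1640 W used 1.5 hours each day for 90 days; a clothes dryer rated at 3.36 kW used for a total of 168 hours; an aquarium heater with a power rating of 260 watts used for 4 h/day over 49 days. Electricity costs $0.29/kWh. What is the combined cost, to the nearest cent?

$242.68

portable induction hob: Runtime = 1.5 h/day × 90 days = 135 h
portable induction hob: 1.64 kW × 135 h = 221.4 kWh
clothes dryer: 3.36 kW × 168 h = 564.48 kWh
aquarium heater: Runtime = 4 h/day × 49 days = 196 h
aquarium heater: 0.26 kW × 196 h = 50.96 kWh
Total energy = 836.84 kWh
Cost = 836.84 × $0.29 = $242.68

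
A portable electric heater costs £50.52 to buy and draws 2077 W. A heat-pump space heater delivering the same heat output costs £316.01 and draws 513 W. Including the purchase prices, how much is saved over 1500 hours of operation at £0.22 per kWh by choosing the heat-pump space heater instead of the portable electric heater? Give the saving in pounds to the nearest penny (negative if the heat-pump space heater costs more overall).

£250.63

portable electric heater: £50.52 + (2077/1000) kW × 1500 h × £0.22 = £50.52 + £685.41 = £735.93
heat-pump space heater: £316.01 + (513/1000) kW × 1500 h × £0.22 = £316.01 + £169.29 = £485.3
Saving = £735.93 − £485.3 = £250.63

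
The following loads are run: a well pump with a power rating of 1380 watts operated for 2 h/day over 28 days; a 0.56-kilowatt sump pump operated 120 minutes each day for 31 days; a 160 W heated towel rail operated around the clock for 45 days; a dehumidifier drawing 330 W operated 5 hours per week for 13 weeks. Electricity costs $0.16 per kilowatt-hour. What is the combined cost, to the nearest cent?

$49.00

well pump: Runtime = 2 h/day × 28 days = 56 h
well pump: 1.38 kW × 56 h = 77.28 kWh
sump pump: Runtime = 120 min × 31 = 3720 min = 62 h
sump pump: 0.56 kW × 62 h = 34.72 kWh
heated towel rail: Runtime = 24 h × 45 = 1080 h
heated towel rail: 0.16 kW × 1080 h = 172.8 kWh
dehumidifier: Runtime = 5 h/week × 13 weeks = 65 h
dehumidifier: 0.33 kW × 65 h = 21.45 kWh
Total energy = 306.25 kWh
Cost = 306.25 × $0.16 = $49.00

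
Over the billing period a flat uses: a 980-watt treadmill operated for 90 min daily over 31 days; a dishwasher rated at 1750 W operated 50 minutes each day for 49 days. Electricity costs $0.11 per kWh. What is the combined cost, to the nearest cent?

$12.87

treadmill: Runtime = 90 min × 31 = 2790 min = 46.5 h
treadmill: 0.98 kW × 46.5 h = 45.57 kWh
dishwasher: Runtime = 50 min × 49 = 2450 min = 40.833333… h
dishwasher: 1.75 kW × 40.833333… h = 71.458333… kWh
Total energy = 117.028333… kWh
Cost = 117.028333… × $0.11 = $12.87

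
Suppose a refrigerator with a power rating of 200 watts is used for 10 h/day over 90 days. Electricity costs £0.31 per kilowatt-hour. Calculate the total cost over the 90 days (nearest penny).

£55.80

Runtime = 10 h/day × 90 days = 900 h
Energy = 0.2 kW × 900 h = 180 kWh
Cost = 180 kWh × £0.31/kWh = £55.80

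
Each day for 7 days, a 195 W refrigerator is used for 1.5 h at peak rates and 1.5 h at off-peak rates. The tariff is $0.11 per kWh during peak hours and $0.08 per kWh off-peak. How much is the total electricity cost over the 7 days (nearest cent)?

Peak energy = 0.195 kW × 1.5 h × 7 = 2.0475 kWh
Off-peak energy = 0.195 kW × 1.5 h × 7 = 2.0475 kWh
Cost = 2.0475 × $0.11 + 2.0475 × $0.08 = $0.225225 + $0.1638 = $0.39

$0.39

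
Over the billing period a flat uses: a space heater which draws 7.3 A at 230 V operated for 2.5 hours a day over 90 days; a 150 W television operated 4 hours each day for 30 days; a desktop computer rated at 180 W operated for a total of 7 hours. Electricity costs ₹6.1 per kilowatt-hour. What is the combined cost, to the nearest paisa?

space heater: Power = 7.3 A × 230 V = 1679 W = 1.679 kW
space heater: Runtime = 2.5 h/day × 90 days = 225 h
space heater: 1.679 kW × 225 h = 377.775 kWh
television: Runtime = 4 h/day × 30 days = 120 h
television: 0.15 kW × 120 h = 18 kWh
desktop computer: 0.18 kW × 7 h = 1.26 kWh
Total energy = 397.035 kWh
Cost = 397.035 × ₹6.1 = ₹2421.91

₹2421.91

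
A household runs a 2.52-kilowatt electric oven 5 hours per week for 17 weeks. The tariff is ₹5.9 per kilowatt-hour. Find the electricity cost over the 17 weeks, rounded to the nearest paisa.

₹1263.78

Runtime = 5 h/week × 17 weeks = 85 h
Energy = 2.52 kW × 85 h = 214.2 kWh
Cost = 214.2 kWh × ₹5.9/kWh = ₹1263.78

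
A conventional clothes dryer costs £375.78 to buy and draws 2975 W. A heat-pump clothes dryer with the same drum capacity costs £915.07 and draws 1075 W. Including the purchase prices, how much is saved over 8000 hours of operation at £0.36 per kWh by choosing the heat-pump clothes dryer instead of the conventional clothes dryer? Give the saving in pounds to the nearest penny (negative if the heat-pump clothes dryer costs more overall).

conventional clothes dryer: £375.78 + (2975/1000) kW × 8000 h × £0.36 = £375.78 + £8568 = £8943.78
heat-pump clothes dryer: £915.07 + (1075/1000) kW × 8000 h × £0.36 = £915.07 + £3096 = £4011.07
Saving = £8943.78 − £4011.07 = £4932.71

£4932.71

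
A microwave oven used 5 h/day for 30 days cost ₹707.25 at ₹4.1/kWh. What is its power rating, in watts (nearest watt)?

Energy = ₹707.25 ÷ ₹4.1/kWh = 172.5 kWh
Runtime = 5 h/day × 30 days = 150 h
Power = 172.5 kWh ÷ 150 h = 1.15 kW = 1150 W

1150 W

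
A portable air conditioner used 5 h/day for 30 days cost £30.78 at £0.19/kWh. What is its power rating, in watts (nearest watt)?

Energy = £30.78 ÷ £0.19/kWh = 162 kWh
Runtime = 5 h/day × 30 days = 150 h
Power = 162 kWh ÷ 150 h = 1.08 kW = 1080 W

1080 W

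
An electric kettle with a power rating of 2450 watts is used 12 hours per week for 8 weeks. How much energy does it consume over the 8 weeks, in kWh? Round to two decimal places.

235.20 kWh

Runtime = 12 h/week × 8 weeks = 96 h
Energy = 2.45 kW × 96 h = 235.2 kWh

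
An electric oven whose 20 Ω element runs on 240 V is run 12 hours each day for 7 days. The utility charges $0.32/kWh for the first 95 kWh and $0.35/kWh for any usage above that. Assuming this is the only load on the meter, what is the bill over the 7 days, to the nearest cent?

Power = V²/R = 240²/20 = 2880 W = 2.88 kW
Runtime = 12 h/day × 7 days = 84 h
Energy = 2.88 kW × 84 h = 241.92 kWh
Tier 1 (0–95 kWh): 95 × $0.32 = $30.4
Above 95 kWh: 146.92 × $0.35 = $51.422
Bill = $81.82

$81.82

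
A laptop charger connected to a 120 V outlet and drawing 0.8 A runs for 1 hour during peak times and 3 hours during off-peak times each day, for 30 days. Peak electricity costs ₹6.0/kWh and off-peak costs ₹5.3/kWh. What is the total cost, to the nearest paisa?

Power = 0.8 A × 120 V = 96 W = 0.096 kW
Peak energy = 0.096 kW × 1 h × 30 = 2.88 kWh
Off-peak energy = 0.096 kW × 3 h × 30 = 8.64 kWh
Cost = 2.88 × ₹6.0 + 8.64 × ₹5.3 = ₹17.28 + ₹45.792 = ₹63.07

₹63.07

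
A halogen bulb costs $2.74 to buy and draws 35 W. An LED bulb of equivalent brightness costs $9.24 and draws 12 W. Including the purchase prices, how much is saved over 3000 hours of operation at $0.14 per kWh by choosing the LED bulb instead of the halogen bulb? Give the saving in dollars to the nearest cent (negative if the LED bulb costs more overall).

$3.16

halogen bulb: $2.74 + (35/1000) kW × 3000 h × $0.14 = $2.74 + $14.7 = $17.44
LED bulb: $9.24 + (12/1000) kW × 3000 h × $0.14 = $9.24 + $5.04 = $14.28
Saving = $17.44 − $14.28 = $3.16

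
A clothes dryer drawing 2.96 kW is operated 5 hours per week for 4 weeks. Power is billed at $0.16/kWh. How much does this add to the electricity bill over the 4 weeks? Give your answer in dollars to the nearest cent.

$9.47

Runtime = 5 h/week × 4 weeks = 20 h
Energy = 2.96 kW × 20 h = 59.2 kWh
Cost = 59.2 kWh × $0.16/kWh = $9.47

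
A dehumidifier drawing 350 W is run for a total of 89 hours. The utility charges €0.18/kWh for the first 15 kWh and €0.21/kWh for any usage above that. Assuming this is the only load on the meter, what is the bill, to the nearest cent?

€6.09

Energy = 0.35 kW × 89 h = 31.15 kWh
Tier 1 (0–15 kWh): 15 × €0.18 = €2.7
Above 15 kWh: 16.15 × €0.21 = €3.3915
Bill = €6.09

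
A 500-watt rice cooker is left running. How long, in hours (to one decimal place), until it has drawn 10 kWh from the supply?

Hours = 10 kWh ÷ 0.5 kW = 20.0 h

20.0 h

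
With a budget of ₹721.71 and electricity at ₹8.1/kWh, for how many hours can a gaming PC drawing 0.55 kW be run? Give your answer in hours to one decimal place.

162.0 h

Energy available = ₹721.71 ÷ ₹8.1/kWh = 89.1 kWh
Hours = 89.1 kWh ÷ 0.55 kW = 162.0 h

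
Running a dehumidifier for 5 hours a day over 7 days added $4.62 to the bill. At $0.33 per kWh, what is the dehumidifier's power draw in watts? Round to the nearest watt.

Energy = $4.62 ÷ $0.33/kWh = 14 kWh
Runtime = 5 h/day × 7 days = 35 h
Power = 14 kWh ÷ 35 h = 0.4 kW = 400 W

400 W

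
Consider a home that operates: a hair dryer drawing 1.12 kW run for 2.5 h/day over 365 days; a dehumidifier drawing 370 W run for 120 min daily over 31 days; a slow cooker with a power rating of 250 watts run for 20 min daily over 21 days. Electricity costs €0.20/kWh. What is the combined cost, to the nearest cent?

€209.34

hair dryer: Runtime = 2.5 h/day × 365 days = 912.5 h
hair dryer: 1.12 kW × 912.5 h = 1022 kWh
dehumidifier: Runtime = 120 min × 31 = 3720 min = 62 h
dehumidifier: 0.37 kW × 62 h = 22.94 kWh
slow cooker: Runtime = 20 min × 21 = 420 min = 7 h
slow cooker: 0.25 kW × 7 h = 1.75 kWh
Total energy = 1046.69 kWh
Cost = 1046.69 × €0.20 = €209.34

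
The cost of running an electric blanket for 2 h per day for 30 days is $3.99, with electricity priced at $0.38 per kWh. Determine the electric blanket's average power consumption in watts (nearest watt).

175 W

Energy = $3.99 ÷ $0.38/kWh = 10.5 kWh
Runtime = 2 h/day × 30 days = 60 h
Power = 10.5 kWh ÷ 60 h = 0.175 kW = 175 W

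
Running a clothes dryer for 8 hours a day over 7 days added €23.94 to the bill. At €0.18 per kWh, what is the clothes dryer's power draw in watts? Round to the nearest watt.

2375 W

Energy = €23.94 ÷ €0.18/kWh = 133 kWh
Runtime = 8 h/day × 7 days = 56 h
Power = 133 kWh ÷ 56 h = 2.375 kW = 2375 W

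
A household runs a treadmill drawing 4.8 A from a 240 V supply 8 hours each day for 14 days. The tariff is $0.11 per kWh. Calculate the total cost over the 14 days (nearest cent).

Power = 4.8 A × 240 V = 1152 W = 1.152 kW
Runtime = 8 h/day × 14 days = 112 h
Energy = 1.152 kW × 112 h = 129.024 kWh
Cost = 129.024 kWh × $0.11/kWh = $14.19

$14.19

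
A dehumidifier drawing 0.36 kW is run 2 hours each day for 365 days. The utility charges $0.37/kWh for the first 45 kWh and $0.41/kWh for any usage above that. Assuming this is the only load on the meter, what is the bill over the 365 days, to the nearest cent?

$105.95

Runtime = 2 h/day × 365 days = 730 h
Energy = 0.36 kW × 730 h = 262.8 kWh
Tier 1 (0–45 kWh): 45 × $0.37 = $16.65
Above 45 kWh: 217.8 × $0.41 = $89.298
Bill = $105.95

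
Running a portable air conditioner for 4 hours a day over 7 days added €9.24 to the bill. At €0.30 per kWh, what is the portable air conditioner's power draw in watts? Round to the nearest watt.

Energy = €9.24 ÷ €0.30/kWh = 30.8 kWh
Runtime = 4 h/day × 7 days = 28 h
Power = 30.8 kWh ÷ 28 h = 1.1 kW = 1100 W

1100 W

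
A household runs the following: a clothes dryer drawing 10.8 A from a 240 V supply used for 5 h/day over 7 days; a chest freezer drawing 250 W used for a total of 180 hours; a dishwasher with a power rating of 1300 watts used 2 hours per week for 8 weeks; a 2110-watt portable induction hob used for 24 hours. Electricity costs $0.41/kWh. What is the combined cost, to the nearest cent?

clothes dryer: Power = 10.8 A × 240 V = 2592 W = 2.592 kW
clothes dryer: Runtime = 5 h/day × 7 days = 35 h
clothes dryer: 2.592 kW × 35 h = 90.72 kWh
chest freezer: 0.25 kW × 180 h = 45 kWh
dishwasher: Runtime = 2 h/week × 8 weeks = 16 h
dishwasher: 1.3 kW × 16 h = 20.8 kWh
portable induction hob: 2.11 kW × 24 h = 50.64 kWh
Total energy = 207.16 kWh
Cost = 207.16 × $0.41 = $84.94

$84.94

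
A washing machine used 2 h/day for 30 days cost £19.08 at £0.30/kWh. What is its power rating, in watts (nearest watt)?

1060 W

Energy = £19.08 ÷ £0.30/kWh = 63.6 kWh
Runtime = 2 h/day × 30 days = 60 h
Power = 63.6 kWh ÷ 60 h = 1.06 kW = 1060 W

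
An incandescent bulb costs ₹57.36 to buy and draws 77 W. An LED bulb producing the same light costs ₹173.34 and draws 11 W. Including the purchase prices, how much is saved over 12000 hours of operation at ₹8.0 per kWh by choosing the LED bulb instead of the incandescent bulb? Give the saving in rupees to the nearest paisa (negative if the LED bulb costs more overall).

₹6220.02

incandescent bulb: ₹57.36 + (77/1000) kW × 12000 h × ₹8.0 = ₹57.36 + ₹7392 = ₹7449.36
LED bulb: ₹173.34 + (11/1000) kW × 12000 h × ₹8.0 = ₹173.34 + ₹1056 = ₹1229.34
Saving = ₹7449.36 − ₹1229.34 = ₹6220.02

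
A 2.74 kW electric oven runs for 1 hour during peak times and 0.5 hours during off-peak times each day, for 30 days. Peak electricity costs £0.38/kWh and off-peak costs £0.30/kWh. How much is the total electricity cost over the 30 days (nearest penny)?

Peak energy = 2.74 kW × 1 h × 30 = 82.2 kWh
Off-peak energy = 2.74 kW × 0.5 h × 30 = 41.1 kWh
Cost = 82.2 × £0.38 + 41.1 × £0.30 = £31.236 + £12.33 = £43.57

£43.57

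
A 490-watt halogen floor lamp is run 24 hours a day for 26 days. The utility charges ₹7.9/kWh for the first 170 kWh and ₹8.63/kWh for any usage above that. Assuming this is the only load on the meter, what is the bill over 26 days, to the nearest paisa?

₹2514.61

Runtime = 24 h × 26 = 624 h
Energy = 0.49 kW × 624 h = 305.76 kWh
Tier 1 (0–170 kWh): 170 × ₹7.9 = ₹1343
Above 170 kWh: 135.76 × ₹8.63 = ₹1171.6088
Bill = ₹2514.61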